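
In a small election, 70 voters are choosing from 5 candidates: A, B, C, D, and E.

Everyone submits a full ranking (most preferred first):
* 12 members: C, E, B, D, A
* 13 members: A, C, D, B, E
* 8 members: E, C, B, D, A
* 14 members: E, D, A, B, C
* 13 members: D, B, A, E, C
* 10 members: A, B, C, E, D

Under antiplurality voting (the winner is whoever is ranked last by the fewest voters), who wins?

Last-place votes: A 20, B 0, C 27, D 10, E 13.

B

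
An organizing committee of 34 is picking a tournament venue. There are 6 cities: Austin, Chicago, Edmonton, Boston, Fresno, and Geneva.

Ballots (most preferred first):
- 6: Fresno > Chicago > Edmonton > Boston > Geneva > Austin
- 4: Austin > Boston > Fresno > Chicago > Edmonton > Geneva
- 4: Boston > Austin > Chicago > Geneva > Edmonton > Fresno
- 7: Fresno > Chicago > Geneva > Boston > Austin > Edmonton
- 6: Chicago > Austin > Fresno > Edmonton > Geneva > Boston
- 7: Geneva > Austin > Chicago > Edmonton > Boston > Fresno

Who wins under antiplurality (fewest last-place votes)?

Last-place votes: Austin 6, Chicago 0, Edmonton 7, Boston 6, Fresno 11, Geneva 4.

Chicago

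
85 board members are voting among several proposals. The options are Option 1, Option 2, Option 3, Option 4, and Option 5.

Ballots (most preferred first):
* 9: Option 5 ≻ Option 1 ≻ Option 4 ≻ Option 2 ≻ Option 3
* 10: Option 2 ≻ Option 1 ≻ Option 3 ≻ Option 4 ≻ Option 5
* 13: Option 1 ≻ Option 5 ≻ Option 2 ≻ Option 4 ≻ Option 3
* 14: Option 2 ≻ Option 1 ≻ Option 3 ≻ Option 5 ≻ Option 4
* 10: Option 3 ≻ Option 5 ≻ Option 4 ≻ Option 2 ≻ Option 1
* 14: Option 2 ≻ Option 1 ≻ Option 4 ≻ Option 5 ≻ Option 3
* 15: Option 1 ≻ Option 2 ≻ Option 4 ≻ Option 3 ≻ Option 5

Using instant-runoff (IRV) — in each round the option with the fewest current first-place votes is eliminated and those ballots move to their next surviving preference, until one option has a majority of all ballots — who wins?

Round 1: Option 1 28, Option 2 38, Option 3 10, Option 4 0, Option 5 9. Option 4 eliminated.
Round 2: Option 1 28, Option 2 38, Option 3 10, Option 5 9. Option 5 eliminated.
Round 3: Option 1 37, Option 2 38, Option 3 10. Option 3 eliminated.
Round 4: Option 1 37, Option 2 48. Option 2 has a majority (≥43).

Option 2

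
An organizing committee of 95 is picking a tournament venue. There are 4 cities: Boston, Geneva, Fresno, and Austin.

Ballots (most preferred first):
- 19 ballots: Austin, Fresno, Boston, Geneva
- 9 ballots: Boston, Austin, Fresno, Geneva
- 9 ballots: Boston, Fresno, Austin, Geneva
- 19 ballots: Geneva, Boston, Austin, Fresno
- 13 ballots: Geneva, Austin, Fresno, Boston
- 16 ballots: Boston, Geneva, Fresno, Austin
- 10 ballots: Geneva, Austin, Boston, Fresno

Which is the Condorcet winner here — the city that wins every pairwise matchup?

Boston

Boston vs Geneva: 53–42
Boston vs Fresno: 63–32
Boston vs Austin: 53–42
Boston beats every other city.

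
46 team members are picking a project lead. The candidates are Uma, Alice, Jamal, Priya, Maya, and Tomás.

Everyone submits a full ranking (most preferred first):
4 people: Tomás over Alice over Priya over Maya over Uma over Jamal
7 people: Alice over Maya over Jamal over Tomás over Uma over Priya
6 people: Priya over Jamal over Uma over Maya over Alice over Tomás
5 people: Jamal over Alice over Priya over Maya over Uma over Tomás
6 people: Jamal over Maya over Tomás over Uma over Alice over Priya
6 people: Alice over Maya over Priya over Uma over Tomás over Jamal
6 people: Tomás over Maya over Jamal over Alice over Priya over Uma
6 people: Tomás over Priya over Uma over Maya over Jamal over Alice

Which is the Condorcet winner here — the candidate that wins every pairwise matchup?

Maya

Maya vs Uma: 34–12
Maya vs Alice: 24–22
Maya vs Jamal: 29–17
Maya vs Priya: 25–21
Maya vs Tomás: 30–16
Maya beats every other candidate.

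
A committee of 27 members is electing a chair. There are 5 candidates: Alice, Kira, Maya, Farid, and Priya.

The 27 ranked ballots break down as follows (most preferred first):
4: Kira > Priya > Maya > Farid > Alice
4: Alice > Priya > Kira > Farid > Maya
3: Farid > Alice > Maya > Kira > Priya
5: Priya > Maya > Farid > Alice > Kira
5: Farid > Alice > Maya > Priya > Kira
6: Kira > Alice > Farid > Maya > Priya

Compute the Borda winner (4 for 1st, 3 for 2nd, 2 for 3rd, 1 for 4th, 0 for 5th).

Alice: 4×0 + 4×4 + 3×3 + 5×1 + 5×3 + 6×3 = 63
Kira: 4×4 + 4×2 + 3×1 + 5×0 + 5×0 + 6×4 = 51
Maya: 4×2 + 4×0 + 3×2 + 5×3 + 5×2 + 6×1 = 45
Farid: 4×1 + 4×1 + 3×4 + 5×2 + 5×4 + 6×2 = 62
Priya: 4×3 + 4×3 + 3×0 + 5×4 + 5×1 + 6×0 = 49

Alice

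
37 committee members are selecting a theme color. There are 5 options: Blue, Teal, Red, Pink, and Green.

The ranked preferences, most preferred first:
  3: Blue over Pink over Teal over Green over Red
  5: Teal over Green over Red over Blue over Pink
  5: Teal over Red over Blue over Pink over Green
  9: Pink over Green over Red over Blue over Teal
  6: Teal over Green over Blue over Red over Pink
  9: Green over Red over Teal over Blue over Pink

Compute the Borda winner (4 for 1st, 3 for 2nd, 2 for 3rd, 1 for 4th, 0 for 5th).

Blue: 3×4 + 5×1 + 5×2 + 9×1 + 6×2 + 9×1 = 57
Teal: 3×2 + 5×4 + 5×4 + 9×0 + 6×4 + 9×2 = 88
Red: 3×0 + 5×2 + 5×3 + 9×2 + 6×1 + 9×3 = 76
Pink: 3×3 + 5×0 + 5×1 + 9×4 + 6×0 + 9×0 = 50
Green: 3×1 + 5×3 + 5×0 + 9×3 + 6×3 + 9×4 = 99

Green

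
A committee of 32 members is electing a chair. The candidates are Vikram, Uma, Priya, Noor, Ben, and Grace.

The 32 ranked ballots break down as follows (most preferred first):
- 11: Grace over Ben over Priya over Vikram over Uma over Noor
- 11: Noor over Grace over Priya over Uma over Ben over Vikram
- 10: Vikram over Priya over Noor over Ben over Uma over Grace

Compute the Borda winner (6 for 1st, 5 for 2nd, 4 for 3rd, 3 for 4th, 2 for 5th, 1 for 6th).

Vikram: 11×3 + 11×1 + 10×6 = 104
Uma: 11×2 + 11×3 + 10×2 = 75
Priya: 11×4 + 11×4 + 10×5 = 138
Noor: 11×1 + 11×6 + 10×4 = 117
Ben: 11×5 + 11×2 + 10×3 = 107
Grace: 11×6 + 11×5 + 10×1 = 131

Priya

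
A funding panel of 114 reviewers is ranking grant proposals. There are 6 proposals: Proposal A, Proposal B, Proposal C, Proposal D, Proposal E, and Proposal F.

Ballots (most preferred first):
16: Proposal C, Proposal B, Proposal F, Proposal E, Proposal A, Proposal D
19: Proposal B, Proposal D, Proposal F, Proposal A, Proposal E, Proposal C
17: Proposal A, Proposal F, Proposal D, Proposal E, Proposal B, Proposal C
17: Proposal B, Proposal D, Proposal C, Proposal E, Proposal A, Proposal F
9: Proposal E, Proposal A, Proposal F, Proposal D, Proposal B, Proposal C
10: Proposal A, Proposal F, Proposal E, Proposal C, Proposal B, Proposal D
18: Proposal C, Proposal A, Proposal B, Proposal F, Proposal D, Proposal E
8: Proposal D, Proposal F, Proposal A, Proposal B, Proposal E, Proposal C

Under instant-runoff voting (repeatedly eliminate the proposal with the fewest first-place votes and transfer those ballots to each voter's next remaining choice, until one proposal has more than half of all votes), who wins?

Round 1: Proposal A 27, Proposal B 36, Proposal C 34, Proposal D 8, Proposal E 9, Proposal F 0. Proposal F eliminated.
Round 2: Proposal A 27, Proposal B 36, Proposal C 34, Proposal D 8, Proposal E 9. Proposal D eliminated.
Round 3: Proposal A 35, Proposal B 36, Proposal C 34, Proposal E 9. Proposal E eliminated.
Round 4: Proposal A 44, Proposal B 36, Proposal C 34. Proposal C eliminated.
Round 5: Proposal A 62, Proposal B 52. Proposal A has a majority (≥58).

Proposal A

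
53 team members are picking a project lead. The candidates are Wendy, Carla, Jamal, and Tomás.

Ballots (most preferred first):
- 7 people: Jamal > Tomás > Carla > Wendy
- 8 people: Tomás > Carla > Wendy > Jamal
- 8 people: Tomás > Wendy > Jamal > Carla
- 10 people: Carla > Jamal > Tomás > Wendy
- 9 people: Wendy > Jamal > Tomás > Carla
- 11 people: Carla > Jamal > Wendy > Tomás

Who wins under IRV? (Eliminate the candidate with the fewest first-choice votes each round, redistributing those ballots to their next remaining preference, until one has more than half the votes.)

Round 1: Wendy 9, Carla 21, Jamal 7, Tomás 16. Jamal eliminated.
Round 2: Wendy 9, Carla 21, Tomás 23. Wendy eliminated.
Round 3: Carla 21, Tomás 32. Tomás has a majority (≥27).

Tomás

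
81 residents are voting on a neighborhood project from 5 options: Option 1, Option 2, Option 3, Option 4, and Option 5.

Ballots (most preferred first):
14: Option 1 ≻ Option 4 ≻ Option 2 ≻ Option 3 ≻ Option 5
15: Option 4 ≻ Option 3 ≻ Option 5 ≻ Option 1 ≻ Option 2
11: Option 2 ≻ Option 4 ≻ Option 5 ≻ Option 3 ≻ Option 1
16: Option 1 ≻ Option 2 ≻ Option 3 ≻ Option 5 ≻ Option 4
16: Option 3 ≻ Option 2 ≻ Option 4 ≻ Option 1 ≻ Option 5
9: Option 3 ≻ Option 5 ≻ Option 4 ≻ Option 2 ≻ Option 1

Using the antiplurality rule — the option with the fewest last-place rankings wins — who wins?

Last-place votes: Option 1 20, Option 2 15, Option 3 0, Option 4 16, Option 5 30.

Option 3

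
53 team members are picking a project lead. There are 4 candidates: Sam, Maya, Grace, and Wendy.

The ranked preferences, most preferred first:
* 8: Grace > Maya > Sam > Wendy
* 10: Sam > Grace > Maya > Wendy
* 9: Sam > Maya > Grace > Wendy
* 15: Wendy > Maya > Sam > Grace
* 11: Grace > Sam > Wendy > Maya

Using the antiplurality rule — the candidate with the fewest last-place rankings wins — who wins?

Sam

Last-place votes: Sam 0, Maya 11, Grace 15, Wendy 27.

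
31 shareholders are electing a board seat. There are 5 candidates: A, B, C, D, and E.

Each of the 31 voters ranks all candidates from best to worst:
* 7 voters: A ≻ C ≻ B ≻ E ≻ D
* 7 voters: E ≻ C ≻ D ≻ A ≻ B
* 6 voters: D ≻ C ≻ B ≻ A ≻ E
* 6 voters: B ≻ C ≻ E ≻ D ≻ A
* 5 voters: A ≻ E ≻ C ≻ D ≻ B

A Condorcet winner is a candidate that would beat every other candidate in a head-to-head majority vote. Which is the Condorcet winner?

C vs A: 19–12
C vs B: 25–6
C vs D: 25–6
C vs E: 19–12
C beats every other candidate.

C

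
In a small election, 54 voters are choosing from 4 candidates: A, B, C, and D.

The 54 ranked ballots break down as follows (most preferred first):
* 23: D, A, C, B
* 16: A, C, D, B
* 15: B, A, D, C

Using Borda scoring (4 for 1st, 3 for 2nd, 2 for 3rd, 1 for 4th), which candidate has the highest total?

A: 23×3 + 16×4 + 15×3 = 178
B: 23×1 + 16×1 + 15×4 = 99
C: 23×2 + 16×3 + 15×1 = 109
D: 23×4 + 16×2 + 15×2 = 154

A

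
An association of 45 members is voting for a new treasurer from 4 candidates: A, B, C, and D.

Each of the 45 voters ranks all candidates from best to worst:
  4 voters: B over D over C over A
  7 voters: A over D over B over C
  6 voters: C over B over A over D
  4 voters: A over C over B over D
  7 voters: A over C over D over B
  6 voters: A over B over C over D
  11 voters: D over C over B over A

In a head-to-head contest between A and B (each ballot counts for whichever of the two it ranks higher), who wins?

A

A is ranked above B on 24 ballots; B above A on 21.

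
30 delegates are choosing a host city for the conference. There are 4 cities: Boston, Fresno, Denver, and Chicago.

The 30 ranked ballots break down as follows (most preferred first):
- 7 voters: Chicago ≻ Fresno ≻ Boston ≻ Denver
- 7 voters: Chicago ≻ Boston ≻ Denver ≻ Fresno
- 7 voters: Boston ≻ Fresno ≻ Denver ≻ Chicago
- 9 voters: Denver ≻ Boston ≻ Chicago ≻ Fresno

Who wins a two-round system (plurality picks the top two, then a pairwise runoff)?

Round 1 first-place votes: Boston 7, Fresno 0, Denver 9, Chicago 14. Chicago and Denver advance.
Runoff: Chicago is ranked above Denver on 14 ballots, Denver above Chicago on 16.

Denver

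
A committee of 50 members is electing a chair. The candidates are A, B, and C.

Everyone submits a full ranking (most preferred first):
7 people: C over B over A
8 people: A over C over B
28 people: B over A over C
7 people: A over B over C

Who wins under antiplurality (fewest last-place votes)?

A

Last-place votes: A 7, B 8, C 35.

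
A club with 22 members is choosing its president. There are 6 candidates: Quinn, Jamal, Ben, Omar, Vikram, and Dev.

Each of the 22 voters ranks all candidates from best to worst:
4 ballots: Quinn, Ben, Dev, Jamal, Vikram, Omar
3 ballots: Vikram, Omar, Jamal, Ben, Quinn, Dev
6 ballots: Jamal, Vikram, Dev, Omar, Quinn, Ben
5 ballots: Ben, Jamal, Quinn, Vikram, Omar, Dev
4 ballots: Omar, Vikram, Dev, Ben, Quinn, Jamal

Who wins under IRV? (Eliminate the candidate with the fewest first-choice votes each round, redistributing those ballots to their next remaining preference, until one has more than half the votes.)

Round 1: Quinn 4, Jamal 6, Ben 5, Omar 4, Vikram 3, Dev 0. Dev eliminated.
Round 2: Quinn 4, Jamal 6, Ben 5, Omar 4, Vikram 3. Vikram eliminated.
Round 3: Quinn 4, Jamal 6, Ben 5, Omar 7. Quinn eliminated.
Round 4: Jamal 6, Ben 9, Omar 7. Jamal eliminated.
Round 5: Ben 9, Omar 13. Omar has a majority (≥12).

Omar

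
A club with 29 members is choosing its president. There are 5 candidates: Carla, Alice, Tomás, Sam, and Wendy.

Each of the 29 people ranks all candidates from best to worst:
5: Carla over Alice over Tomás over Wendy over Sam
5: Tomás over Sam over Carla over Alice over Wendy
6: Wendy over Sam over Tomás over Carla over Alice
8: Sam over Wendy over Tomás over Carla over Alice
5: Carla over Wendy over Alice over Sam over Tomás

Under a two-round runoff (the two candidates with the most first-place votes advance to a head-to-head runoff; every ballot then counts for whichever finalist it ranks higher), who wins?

Round 1 first-place votes: Carla 10, Alice 0, Tomás 5, Sam 8, Wendy 6. Carla and Sam advance.
Runoff: Carla is ranked above Sam on 10 ballots, Sam above Carla on 19.

Sam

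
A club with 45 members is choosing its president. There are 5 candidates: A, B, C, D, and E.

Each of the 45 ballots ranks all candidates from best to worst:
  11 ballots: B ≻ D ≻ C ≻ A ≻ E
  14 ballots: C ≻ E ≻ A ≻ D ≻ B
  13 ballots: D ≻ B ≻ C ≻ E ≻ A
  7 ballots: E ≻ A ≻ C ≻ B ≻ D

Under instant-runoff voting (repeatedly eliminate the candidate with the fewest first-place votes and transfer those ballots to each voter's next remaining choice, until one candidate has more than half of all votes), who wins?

D

Round 1: A 0, B 11, C 14, D 13, E 7. A eliminated.
Round 2: B 11, C 14, D 13, E 7. E eliminated.
Round 3: B 11, C 21, D 13. B eliminated.
Round 4: C 21, D 24. D has a majority (≥23).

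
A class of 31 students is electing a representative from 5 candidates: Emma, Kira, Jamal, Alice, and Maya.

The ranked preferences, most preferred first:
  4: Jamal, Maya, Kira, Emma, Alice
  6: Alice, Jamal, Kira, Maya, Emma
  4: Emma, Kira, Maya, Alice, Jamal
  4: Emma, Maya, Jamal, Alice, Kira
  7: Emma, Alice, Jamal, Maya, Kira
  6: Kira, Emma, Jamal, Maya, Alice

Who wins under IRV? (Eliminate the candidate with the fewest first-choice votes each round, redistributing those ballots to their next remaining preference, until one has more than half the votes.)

Round 1: Emma 15, Kira 6, Jamal 4, Alice 6, Maya 0. Maya eliminated.
Round 2: Emma 15, Kira 6, Jamal 4, Alice 6. Jamal eliminated.
Round 3: Emma 15, Kira 10, Alice 6. Alice eliminated.
Round 4: Emma 15, Kira 16. Kira has a majority (≥16).

Kira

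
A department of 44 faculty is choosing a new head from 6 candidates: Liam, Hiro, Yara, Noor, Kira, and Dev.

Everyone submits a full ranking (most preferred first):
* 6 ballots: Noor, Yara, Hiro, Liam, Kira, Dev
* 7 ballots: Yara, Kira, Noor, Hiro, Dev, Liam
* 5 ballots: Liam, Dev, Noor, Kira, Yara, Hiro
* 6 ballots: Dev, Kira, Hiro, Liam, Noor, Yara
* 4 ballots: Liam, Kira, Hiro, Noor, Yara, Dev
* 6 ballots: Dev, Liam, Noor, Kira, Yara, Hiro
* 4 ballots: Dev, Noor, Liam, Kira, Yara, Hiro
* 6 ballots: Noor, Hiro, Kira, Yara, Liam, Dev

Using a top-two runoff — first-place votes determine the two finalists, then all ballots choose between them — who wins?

Round 1 first-place votes: Liam 9, Hiro 0, Yara 7, Noor 12, Kira 0, Dev 16. Dev and Noor advance.
Runoff: Dev is ranked above Noor on 21 ballots, Noor above Dev on 23.

Noor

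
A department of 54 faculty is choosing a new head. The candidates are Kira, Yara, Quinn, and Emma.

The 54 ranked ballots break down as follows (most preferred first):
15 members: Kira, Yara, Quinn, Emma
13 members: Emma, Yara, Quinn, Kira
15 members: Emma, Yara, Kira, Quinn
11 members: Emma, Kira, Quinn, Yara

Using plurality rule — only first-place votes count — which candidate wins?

Emma

First-place votes: Kira 15, Yara 0, Quinn 0, Emma 39.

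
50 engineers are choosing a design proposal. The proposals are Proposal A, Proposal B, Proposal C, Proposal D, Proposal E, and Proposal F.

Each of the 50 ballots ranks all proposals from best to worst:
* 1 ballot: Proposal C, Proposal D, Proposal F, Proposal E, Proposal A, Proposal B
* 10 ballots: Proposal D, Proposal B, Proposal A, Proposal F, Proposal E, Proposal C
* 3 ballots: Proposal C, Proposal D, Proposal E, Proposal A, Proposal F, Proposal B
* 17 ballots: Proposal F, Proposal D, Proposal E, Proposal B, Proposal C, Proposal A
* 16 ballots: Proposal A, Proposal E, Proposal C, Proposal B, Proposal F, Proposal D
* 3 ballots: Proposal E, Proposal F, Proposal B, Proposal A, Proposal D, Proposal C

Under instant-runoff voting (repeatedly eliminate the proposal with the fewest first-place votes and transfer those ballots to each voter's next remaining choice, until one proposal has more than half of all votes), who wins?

Proposal A

Round 1: Proposal A 16, Proposal B 0, Proposal C 4, Proposal D 10, Proposal E 3, Proposal F 17. Proposal B eliminated.
Round 2: Proposal A 16, Proposal C 4, Proposal D 10, Proposal E 3, Proposal F 17. Proposal E eliminated.
Round 3: Proposal A 16, Proposal C 4, Proposal D 10, Proposal F 20. Proposal C eliminated.
Round 4: Proposal A 16, Proposal D 14, Proposal F 20. Proposal D eliminated.
Round 5: Proposal A 29, Proposal F 21. Proposal A has a majority (≥26).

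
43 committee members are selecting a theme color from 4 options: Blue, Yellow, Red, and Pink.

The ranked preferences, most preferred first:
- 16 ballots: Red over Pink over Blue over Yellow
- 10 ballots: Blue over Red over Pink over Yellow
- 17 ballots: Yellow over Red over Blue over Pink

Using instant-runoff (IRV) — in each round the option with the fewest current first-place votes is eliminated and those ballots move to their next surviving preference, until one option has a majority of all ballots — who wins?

Round 1: Blue 10, Yellow 17, Red 16, Pink 0. Pink eliminated.
Round 2: Blue 10, Yellow 17, Red 16. Blue eliminated.
Round 3: Yellow 17, Red 26. Red has a majority (≥22).

Red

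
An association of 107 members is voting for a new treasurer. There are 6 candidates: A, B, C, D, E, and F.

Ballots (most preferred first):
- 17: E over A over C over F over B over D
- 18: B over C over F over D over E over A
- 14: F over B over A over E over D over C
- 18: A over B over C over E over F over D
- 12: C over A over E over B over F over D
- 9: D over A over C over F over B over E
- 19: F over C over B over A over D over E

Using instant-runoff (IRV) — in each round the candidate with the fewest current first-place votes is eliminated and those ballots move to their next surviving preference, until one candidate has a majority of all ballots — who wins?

Round 1: A 18, B 18, C 12, D 9, E 17, F 33. D eliminated.
Round 2: A 27, B 18, C 12, E 17, F 33. C eliminated.
Round 3: A 39, B 18, E 17, F 33. E eliminated.
Round 4: A 56, B 18, F 33. A has a majority (≥54).

A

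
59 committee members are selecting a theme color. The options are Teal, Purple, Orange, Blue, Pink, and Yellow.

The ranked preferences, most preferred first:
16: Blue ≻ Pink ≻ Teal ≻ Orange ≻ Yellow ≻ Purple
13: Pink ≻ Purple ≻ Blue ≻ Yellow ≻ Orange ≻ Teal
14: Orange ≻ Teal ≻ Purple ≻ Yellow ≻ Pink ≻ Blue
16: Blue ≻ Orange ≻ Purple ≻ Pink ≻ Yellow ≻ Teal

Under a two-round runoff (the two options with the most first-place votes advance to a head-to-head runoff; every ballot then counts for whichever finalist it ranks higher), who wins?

Round 1 first-place votes: Teal 0, Purple 0, Orange 14, Blue 32, Pink 13, Yellow 0. Blue and Orange advance.
Runoff: Blue is ranked above Orange on 45 ballots, Orange above Blue on 14.

Blue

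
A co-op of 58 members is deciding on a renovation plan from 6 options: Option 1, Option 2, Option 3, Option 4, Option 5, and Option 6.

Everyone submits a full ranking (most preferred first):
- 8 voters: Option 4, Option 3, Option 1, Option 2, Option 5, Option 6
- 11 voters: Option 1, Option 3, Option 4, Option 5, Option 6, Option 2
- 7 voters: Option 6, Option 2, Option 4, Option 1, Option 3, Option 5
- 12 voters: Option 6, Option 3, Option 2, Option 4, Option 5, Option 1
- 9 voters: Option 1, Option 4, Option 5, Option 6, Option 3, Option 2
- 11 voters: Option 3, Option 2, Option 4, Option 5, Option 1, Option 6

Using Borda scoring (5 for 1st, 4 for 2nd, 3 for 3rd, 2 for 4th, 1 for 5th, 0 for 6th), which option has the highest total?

Option 3

Option 1: 8×3 + 11×5 + 7×2 + 12×0 + 9×5 + 11×1 = 149
Option 2: 8×2 + 11×0 + 7×4 + 12×3 + 9×0 + 11×4 = 124
Option 3: 8×4 + 11×4 + 7×1 + 12×4 + 9×1 + 11×5 = 195
Option 4: 8×5 + 11×3 + 7×3 + 12×2 + 9×4 + 11×3 = 187
Option 5: 8×1 + 11×2 + 7×0 + 12×1 + 9×3 + 11×2 = 91
Option 6: 8×0 + 11×1 + 7×5 + 12×5 + 9×2 + 11×0 = 124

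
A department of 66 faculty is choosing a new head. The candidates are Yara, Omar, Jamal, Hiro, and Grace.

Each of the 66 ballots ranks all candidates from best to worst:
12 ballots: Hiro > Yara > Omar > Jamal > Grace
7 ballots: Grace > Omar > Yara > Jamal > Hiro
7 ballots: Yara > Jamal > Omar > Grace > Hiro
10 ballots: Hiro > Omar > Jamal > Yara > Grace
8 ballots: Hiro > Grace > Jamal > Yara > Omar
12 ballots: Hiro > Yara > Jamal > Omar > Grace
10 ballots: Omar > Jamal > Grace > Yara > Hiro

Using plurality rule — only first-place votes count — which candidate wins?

Hiro

First-place votes: Yara 7, Omar 10, Jamal 0, Hiro 42, Grace 7.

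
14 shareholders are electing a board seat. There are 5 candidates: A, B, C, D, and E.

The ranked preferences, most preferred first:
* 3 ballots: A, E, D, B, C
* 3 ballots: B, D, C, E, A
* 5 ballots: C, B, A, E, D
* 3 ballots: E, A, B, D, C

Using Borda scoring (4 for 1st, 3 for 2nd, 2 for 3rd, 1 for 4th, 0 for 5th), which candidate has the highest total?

B

A: 3×4 + 3×0 + 5×2 + 3×3 = 31
B: 3×1 + 3×4 + 5×3 + 3×2 = 36
C: 3×0 + 3×2 + 5×4 + 3×0 = 26
D: 3×2 + 3×3 + 5×0 + 3×1 = 18
E: 3×3 + 3×1 + 5×1 + 3×4 = 29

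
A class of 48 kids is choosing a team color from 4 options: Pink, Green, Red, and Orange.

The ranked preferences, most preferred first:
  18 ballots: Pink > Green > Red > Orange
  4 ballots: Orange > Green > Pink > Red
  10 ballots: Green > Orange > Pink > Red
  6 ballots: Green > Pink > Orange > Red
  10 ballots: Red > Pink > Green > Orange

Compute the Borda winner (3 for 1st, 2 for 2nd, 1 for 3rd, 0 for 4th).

Green

Pink: 18×3 + 4×1 + 10×1 + 6×2 + 10×2 = 100
Green: 18×2 + 4×2 + 10×3 + 6×3 + 10×1 = 102
Red: 18×1 + 4×0 + 10×0 + 6×0 + 10×3 = 48
Orange: 18×0 + 4×3 + 10×2 + 6×1 + 10×0 = 38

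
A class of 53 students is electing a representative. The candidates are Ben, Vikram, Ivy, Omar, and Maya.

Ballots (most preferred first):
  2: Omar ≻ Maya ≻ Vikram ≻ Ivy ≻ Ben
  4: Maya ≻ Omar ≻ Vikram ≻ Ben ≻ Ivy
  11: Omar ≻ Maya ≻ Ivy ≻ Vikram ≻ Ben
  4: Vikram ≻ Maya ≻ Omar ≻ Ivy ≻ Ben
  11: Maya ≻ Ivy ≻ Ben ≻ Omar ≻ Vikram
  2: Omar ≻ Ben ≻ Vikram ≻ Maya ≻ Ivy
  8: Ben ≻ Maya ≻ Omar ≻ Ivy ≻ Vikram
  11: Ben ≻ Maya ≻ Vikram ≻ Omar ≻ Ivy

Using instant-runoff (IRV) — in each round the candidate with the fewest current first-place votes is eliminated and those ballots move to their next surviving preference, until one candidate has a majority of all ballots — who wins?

Round 1: Ben 19, Vikram 4, Ivy 0, Omar 15, Maya 15. Ivy eliminated.
Round 2: Ben 19, Vikram 4, Omar 15, Maya 15. Vikram eliminated.
Round 3: Ben 19, Omar 15, Maya 19. Omar eliminated.
Round 4: Ben 21, Maya 32. Maya has a majority (≥27).

Maya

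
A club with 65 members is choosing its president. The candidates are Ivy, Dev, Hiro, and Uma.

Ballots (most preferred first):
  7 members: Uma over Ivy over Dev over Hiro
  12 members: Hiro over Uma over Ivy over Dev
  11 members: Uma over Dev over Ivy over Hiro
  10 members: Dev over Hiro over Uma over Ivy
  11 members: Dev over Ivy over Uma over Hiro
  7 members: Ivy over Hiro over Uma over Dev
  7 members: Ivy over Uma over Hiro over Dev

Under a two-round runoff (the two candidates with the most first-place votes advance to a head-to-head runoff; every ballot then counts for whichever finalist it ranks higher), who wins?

Round 1 first-place votes: Ivy 14, Dev 21, Hiro 12, Uma 18. Dev and Uma advance.
Runoff: Dev is ranked above Uma on 21 ballots, Uma above Dev on 44.

Uma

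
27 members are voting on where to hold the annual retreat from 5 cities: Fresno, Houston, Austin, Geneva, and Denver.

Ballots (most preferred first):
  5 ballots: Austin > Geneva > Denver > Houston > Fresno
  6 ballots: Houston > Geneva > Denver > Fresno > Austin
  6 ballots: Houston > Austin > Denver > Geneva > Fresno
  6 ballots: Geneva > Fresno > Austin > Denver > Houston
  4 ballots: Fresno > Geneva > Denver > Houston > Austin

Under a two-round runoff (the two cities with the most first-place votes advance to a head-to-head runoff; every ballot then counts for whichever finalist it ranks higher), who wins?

Geneva

Round 1 first-place votes: Fresno 4, Houston 12, Austin 5, Geneva 6, Denver 0. Houston and Geneva advance.
Runoff: Houston is ranked above Geneva on 12 ballots, Geneva above Houston on 15.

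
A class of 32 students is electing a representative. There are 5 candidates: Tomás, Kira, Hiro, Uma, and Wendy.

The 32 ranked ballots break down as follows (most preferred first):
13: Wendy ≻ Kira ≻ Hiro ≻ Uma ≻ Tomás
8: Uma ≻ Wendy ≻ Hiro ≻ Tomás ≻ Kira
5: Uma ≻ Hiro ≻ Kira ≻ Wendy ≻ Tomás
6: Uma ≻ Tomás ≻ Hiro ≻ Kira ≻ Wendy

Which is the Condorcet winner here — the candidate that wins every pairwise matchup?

Uma vs Tomás: 32–0
Uma vs Kira: 19–13
Uma vs Hiro: 19–13
Uma vs Wendy: 19–13
Uma beats every other candidate.

Uma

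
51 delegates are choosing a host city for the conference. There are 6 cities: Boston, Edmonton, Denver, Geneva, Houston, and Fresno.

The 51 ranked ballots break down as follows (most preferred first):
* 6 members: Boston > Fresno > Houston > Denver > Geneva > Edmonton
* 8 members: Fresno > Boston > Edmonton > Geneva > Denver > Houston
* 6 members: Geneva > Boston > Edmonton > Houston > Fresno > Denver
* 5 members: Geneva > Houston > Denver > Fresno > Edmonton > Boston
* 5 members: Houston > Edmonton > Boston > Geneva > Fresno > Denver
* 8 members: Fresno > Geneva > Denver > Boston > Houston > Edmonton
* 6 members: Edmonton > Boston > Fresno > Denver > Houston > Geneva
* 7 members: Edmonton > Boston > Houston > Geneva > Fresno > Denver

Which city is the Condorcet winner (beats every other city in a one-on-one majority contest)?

Boston

Boston vs Edmonton: 28–23
Boston vs Denver: 38–13
Boston vs Geneva: 32–19
Boston vs Houston: 41–10
Boston vs Fresno: 30–21
Boston beats every other city.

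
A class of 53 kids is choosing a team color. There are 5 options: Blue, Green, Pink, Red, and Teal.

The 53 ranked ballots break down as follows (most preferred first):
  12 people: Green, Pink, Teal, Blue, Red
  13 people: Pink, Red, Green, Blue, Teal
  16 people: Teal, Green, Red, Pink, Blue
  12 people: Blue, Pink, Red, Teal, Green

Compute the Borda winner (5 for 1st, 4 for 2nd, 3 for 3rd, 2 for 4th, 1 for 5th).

Pink

Blue: 12×2 + 13×2 + 16×1 + 12×5 = 126
Green: 12×5 + 13×3 + 16×4 + 12×1 = 175
Pink: 12×4 + 13×5 + 16×2 + 12×4 = 193
Red: 12×1 + 13×4 + 16×3 + 12×3 = 148
Teal: 12×3 + 13×1 + 16×5 + 12×2 = 153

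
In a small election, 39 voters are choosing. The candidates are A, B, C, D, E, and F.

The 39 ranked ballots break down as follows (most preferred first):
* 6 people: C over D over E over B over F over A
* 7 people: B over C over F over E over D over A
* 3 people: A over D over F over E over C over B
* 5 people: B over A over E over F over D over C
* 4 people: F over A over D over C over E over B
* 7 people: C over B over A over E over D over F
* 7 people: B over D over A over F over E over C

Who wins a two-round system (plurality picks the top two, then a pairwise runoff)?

C

Round 1 first-place votes: A 3, B 19, C 13, D 0, E 0, F 4. B and C advance.
Runoff: B is ranked above C on 19 ballots, C above B on 20.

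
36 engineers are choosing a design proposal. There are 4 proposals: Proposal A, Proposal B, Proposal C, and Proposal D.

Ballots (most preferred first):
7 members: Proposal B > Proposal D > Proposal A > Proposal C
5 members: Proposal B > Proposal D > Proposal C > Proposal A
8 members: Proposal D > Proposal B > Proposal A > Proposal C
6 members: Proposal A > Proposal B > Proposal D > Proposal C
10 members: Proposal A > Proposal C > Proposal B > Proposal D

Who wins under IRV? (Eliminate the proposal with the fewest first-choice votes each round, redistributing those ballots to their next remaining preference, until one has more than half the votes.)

Proposal B

Round 1: Proposal A 16, Proposal B 12, Proposal C 0, Proposal D 8. Proposal C eliminated.
Round 2: Proposal A 16, Proposal B 12, Proposal D 8. Proposal D eliminated.
Round 3: Proposal A 16, Proposal B 20. Proposal B has a majority (≥19).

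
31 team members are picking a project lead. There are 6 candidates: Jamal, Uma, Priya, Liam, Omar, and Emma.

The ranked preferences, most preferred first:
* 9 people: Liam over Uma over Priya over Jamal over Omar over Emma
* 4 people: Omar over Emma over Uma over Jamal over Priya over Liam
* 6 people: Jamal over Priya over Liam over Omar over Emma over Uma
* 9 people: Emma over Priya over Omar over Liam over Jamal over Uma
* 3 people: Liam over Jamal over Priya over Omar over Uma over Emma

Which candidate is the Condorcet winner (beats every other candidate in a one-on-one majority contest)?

Priya

Priya vs Jamal: 18–13
Priya vs Uma: 18–13
Priya vs Liam: 19–12
Priya vs Omar: 27–4
Priya vs Emma: 18–13
Priya beats every other candidate.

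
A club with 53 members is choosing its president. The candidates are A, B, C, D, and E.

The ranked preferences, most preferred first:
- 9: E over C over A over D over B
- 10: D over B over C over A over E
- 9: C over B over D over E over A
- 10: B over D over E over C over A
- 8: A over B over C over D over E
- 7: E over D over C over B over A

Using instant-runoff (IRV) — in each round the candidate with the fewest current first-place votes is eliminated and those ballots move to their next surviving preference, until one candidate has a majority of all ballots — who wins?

B

Round 1: A 8, B 10, C 9, D 10, E 16. A eliminated.
Round 2: B 18, C 9, D 10, E 16. C eliminated.
Round 3: B 27, D 10, E 16. B has a majority (≥27).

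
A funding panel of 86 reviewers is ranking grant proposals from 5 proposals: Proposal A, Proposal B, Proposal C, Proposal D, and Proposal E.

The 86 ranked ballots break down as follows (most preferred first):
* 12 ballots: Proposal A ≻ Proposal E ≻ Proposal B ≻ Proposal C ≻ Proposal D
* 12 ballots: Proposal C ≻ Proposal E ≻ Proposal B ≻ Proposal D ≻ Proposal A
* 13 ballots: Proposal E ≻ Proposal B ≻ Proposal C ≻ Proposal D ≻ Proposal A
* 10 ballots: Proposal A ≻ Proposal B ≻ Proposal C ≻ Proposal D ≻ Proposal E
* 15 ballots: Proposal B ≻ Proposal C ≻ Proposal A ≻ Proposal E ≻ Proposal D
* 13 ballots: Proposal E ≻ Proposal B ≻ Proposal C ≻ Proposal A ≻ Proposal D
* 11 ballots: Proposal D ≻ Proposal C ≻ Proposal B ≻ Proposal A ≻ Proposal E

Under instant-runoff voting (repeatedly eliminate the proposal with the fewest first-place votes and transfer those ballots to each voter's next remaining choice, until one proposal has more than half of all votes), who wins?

Round 1: Proposal A 22, Proposal B 15, Proposal C 12, Proposal D 11, Proposal E 26. Proposal D eliminated.
Round 2: Proposal A 22, Proposal B 15, Proposal C 23, Proposal E 26. Proposal B eliminated.
Round 3: Proposal A 22, Proposal C 38, Proposal E 26. Proposal A eliminated.
Round 4: Proposal C 48, Proposal E 38. Proposal C has a majority (≥44).

Proposal C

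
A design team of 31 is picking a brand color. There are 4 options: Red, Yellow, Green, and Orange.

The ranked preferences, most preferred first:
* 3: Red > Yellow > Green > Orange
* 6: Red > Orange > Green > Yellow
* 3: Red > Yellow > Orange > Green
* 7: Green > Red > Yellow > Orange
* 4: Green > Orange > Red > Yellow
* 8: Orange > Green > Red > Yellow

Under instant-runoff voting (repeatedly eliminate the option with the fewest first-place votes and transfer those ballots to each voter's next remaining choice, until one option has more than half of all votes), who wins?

Round 1: Red 12, Yellow 0, Green 11, Orange 8. Yellow eliminated.
Round 2: Red 12, Green 11, Orange 8. Orange eliminated.
Round 3: Red 12, Green 19. Green has a majority (≥16).

Green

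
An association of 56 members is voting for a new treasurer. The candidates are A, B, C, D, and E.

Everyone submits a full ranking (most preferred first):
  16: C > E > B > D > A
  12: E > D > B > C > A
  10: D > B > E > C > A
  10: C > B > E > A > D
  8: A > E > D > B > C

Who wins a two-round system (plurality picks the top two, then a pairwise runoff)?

Round 1 first-place votes: A 8, B 0, C 26, D 10, E 12. C and E advance.
Runoff: C is ranked above E on 26 ballots, E above C on 30.

E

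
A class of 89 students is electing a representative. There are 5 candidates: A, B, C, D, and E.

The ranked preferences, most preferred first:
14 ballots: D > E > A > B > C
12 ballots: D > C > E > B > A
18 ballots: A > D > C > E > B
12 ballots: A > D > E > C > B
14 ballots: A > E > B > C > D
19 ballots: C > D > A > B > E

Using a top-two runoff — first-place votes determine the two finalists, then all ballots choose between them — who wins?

D

Round 1 first-place votes: A 44, B 0, C 19, D 26, E 0. A and D advance.
Runoff: A is ranked above D on 44 ballots, D above A on 45.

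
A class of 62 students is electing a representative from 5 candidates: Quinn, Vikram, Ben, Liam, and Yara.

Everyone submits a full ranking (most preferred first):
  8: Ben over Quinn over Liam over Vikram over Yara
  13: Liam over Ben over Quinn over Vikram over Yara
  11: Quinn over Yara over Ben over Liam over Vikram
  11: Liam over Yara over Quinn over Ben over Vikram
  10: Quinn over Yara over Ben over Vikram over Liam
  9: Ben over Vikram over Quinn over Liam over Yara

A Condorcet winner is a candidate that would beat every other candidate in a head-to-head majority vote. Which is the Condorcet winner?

Quinn vs Vikram: 53–9
Quinn vs Ben: 32–30
Quinn vs Liam: 38–24
Quinn vs Yara: 51–11
Quinn beats every other candidate.

Quinn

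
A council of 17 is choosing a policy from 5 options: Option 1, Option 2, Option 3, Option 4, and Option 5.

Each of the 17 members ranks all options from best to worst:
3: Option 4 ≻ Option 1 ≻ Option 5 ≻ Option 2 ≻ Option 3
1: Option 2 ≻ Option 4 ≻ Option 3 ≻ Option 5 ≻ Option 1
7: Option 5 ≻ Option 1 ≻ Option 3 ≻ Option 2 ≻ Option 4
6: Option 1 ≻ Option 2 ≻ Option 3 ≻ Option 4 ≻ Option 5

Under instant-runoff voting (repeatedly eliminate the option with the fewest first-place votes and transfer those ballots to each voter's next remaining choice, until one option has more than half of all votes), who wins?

Option 1

Round 1: Option 1 6, Option 2 1, Option 3 0, Option 4 3, Option 5 7. Option 3 eliminated.
Round 2: Option 1 6, Option 2 1, Option 4 3, Option 5 7. Option 2 eliminated.
Round 3: Option 1 6, Option 4 4, Option 5 7. Option 4 eliminated.
Round 4: Option 1 9, Option 5 8. Option 1 has a majority (≥9).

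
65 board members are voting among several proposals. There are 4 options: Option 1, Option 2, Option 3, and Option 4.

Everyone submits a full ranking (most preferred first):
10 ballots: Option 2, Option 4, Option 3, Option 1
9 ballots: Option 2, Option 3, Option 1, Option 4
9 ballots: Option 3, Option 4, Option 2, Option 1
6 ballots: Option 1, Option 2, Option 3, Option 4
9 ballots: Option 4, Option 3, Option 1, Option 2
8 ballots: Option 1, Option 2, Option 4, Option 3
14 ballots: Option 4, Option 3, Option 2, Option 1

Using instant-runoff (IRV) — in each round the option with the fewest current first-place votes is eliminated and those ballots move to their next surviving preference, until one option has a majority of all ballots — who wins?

Round 1: Option 1 14, Option 2 19, Option 3 9, Option 4 23. Option 3 eliminated.
Round 2: Option 1 14, Option 2 19, Option 4 32. Option 1 eliminated.
Round 3: Option 2 33, Option 4 32. Option 2 has a majority (≥33).

Option 2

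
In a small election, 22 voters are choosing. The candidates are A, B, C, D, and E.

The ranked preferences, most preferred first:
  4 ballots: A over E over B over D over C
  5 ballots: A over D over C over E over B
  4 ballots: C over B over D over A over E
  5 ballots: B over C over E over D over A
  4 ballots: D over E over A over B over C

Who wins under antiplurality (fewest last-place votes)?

D

Last-place votes: A 5, B 5, C 8, D 0, E 4.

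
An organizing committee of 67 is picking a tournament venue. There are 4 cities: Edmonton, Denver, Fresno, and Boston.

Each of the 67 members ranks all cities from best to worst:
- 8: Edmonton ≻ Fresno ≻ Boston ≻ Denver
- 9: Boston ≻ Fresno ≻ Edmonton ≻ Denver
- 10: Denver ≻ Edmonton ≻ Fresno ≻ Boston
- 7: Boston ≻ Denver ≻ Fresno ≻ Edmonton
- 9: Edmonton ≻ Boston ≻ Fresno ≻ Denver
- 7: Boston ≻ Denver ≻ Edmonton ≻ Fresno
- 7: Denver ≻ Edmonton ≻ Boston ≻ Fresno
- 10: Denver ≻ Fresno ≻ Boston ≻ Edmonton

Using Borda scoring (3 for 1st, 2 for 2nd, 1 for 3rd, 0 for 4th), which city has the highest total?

Boston

Edmonton: 8×3 + 9×1 + 10×2 + 7×0 + 9×3 + 7×1 + 7×2 + 10×0 = 101
Denver: 8×0 + 9×0 + 10×3 + 7×2 + 9×0 + 7×2 + 7×3 + 10×3 = 109
Fresno: 8×2 + 9×2 + 10×1 + 7×1 + 9×1 + 7×0 + 7×0 + 10×2 = 80
Boston: 8×1 + 9×3 + 10×0 + 7×3 + 9×2 + 7×3 + 7×1 + 10×1 = 112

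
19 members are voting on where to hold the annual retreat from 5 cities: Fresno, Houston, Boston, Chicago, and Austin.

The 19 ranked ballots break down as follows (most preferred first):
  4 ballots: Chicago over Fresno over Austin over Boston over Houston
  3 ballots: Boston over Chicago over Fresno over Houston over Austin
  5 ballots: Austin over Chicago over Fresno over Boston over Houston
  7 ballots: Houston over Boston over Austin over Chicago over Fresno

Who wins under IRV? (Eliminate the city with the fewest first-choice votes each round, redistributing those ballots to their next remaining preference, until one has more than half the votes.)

Chicago

Round 1: Fresno 0, Houston 7, Boston 3, Chicago 4, Austin 5. Fresno eliminated.
Round 2: Houston 7, Boston 3, Chicago 4, Austin 5. Boston eliminated.
Round 3: Houston 7, Chicago 7, Austin 5. Austin eliminated.
Round 4: Houston 7, Chicago 12. Chicago has a majority (≥10).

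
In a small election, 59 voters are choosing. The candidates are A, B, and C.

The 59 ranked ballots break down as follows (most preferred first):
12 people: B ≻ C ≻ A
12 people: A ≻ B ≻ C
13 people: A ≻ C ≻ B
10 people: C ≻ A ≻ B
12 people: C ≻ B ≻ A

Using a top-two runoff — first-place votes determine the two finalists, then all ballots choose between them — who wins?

Round 1 first-place votes: A 25, B 12, C 22. A and C advance.
Runoff: A is ranked above C on 25 ballots, C above A on 34.

C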